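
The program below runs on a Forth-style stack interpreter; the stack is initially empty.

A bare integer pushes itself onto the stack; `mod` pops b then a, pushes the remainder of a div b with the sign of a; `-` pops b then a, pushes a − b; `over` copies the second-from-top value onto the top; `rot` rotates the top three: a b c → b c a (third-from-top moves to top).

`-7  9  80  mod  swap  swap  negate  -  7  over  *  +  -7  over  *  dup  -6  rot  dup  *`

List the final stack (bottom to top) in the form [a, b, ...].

[16, -112, -6, 12544]

-7     : [-7]
9      : [-7, 9]
80     : [-7, 9, 80]
mod    : [-7, 9]
swap   : [9, -7]
swap   : [-7, 9]
negate : [-7, -9]
-      : [2]
7      : [2, 7]
over   : [2, 7, 2]
*      : [2, 14]
+      : [16]
-7     : [16, -7]
over   : [16, -7, 16]
*      : [16, -112]
dup    : [16, -112, -112]
-6     : [16, -112, -112, -6]
rot    : [16, -112, -6, -112]
dup    : [16, -112, -6, -112, -112]
*      : [16, -112, -6, 12544]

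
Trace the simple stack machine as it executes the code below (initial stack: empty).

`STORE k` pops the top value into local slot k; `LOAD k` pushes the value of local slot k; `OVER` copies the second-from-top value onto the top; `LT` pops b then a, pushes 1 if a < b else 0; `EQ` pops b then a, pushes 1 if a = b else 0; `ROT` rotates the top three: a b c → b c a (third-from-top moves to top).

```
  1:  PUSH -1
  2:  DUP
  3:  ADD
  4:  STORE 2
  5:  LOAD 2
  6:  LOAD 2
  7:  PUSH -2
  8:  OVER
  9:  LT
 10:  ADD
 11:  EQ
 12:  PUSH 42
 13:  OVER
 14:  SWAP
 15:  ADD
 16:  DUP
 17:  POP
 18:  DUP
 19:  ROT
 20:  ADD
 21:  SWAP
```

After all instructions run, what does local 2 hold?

PUSH -1 : [-1]
DUP     : [-1, -1]
ADD     : [-2]
STORE 2 : []
LOAD 2  : [-2]
LOAD 2  : [-2, -2]
PUSH -2 : [-2, -2, -2]
OVER    : [-2, -2, -2, -2]
LT      : [-2, -2, 0]
ADD     : [-2, -2]
EQ      : [1]
PUSH 42 : [1, 42]
OVER    : [1, 42, 1]
SWAP    : [1, 1, 42]
ADD     : [1, 43]
DUP     : [1, 43, 43]
POP     : [1, 43]
DUP     : [1, 43, 43]
ROT     : [43, 43, 1]
ADD     : [43, 44]
SWAP    : [44, 43]

-2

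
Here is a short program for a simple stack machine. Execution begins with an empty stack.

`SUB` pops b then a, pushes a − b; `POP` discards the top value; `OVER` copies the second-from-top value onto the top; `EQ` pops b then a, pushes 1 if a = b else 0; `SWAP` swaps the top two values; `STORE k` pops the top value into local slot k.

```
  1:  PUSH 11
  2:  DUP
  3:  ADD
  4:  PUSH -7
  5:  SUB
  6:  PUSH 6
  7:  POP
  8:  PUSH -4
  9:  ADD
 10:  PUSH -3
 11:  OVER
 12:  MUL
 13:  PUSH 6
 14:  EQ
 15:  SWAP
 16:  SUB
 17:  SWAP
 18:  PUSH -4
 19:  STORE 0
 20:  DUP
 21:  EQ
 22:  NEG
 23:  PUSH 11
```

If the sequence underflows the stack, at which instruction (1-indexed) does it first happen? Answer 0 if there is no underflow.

PUSH 11 -> 11
DUP     -> 11 11
ADD     -> 22
PUSH -7 -> 22 -7
SUB     -> 29
PUSH 6  -> 29 6
POP     -> 29
PUSH -4 -> 29 -4
ADD     -> 25
PUSH -3 -> 25 -3
OVER    -> 25 -3 25
MUL     -> 25 -75
PUSH 6  -> 25 -75 6
EQ      -> 25 0
SWAP    -> 0 25
SUB     -> -25
SWAP  — needs 2 operands, stack has 1 → underflow

17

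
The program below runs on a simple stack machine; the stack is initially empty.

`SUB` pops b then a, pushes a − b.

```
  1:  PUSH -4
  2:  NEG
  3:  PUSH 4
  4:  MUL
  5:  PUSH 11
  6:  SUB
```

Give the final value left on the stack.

PUSH -4 → -4
NEG     → 4
PUSH 4  → 4 4
MUL     → 16
PUSH 11 → 16 11
SUB     → 5

5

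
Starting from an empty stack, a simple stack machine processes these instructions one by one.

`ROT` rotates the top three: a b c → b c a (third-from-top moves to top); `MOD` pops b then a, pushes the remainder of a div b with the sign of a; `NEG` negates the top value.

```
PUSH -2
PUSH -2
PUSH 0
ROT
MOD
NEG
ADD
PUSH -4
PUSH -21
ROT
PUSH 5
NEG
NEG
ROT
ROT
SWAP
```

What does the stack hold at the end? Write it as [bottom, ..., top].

[-4, 5, -2, -21]

PUSH -2  -> -2
PUSH -2  -> -2 -2
PUSH 0   -> -2 -2 0
ROT      -> -2 0 -2
MOD      -> -2 0
NEG      -> -2 0
ADD      -> -2
PUSH -4  -> -2 -4
PUSH -21 -> -2 -4 -21
ROT      -> -4 -21 -2
PUSH 5   -> -4 -21 -2 5
NEG      -> -4 -21 -2 -5
NEG      -> -4 -21 -2 5
ROT      -> -4 -2 5 -21
ROT      -> -4 5 -21 -2
SWAP     -> -4 5 -2 -21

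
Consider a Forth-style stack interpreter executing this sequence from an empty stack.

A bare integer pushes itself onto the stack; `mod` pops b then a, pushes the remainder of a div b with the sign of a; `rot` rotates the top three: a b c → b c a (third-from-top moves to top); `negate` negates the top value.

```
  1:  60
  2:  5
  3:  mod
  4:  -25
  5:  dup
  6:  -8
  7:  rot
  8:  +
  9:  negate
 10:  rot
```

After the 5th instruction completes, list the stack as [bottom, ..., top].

[0, -25, -25]

60  -> 60
5   -> 60 5
mod -> 0
-25 -> 0 -25
dup -> 0 -25 -25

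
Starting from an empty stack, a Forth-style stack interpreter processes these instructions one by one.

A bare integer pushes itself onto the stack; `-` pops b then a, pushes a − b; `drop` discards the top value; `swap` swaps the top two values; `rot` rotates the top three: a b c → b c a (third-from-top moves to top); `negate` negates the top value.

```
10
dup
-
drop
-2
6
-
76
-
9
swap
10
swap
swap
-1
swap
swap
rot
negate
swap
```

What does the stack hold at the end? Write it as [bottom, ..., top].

10     : [10]
dup    : [10, 10]
-      : [0]
drop   : []
-2     : [-2]
6      : [-2, 6]
-      : [-8]
76     : [-8, 76]
-      : [-84]
9      : [-84, 9]
swap   : [9, -84]
10     : [9, -84, 10]
swap   : [9, 10, -84]
swap   : [9, -84, 10]
-1     : [9, -84, 10, -1]
swap   : [9, -84, -1, 10]
swap   : [9, -84, 10, -1]
rot    : [9, 10, -1, -84]
negate : [9, 10, -1, 84]
swap   : [9, 10, 84, -1]

[9, 10, 84, -1]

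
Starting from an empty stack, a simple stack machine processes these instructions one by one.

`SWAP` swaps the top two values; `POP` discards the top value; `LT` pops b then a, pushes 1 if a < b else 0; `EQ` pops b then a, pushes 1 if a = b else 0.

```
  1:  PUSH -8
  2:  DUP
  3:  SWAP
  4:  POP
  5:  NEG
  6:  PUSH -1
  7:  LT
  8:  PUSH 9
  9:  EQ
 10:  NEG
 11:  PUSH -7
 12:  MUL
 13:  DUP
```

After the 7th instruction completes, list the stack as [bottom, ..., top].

[0]

PUSH -8 → [-8]
DUP     → [-8, -8]
SWAP    → [-8, -8]
POP     → [-8]
NEG     → [8]
PUSH -1 → [8, -1]
LT      → [0]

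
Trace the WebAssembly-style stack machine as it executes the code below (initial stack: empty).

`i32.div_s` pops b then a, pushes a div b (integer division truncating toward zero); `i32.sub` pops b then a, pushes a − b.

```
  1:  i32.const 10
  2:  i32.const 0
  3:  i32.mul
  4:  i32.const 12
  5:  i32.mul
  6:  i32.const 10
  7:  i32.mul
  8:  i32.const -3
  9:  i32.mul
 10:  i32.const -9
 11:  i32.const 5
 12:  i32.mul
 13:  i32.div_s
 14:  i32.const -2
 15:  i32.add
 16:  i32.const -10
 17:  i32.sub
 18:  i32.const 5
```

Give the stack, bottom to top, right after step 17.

i32.const 10  -> 10
i32.const 0   -> 10 0
i32.mul       -> 0
i32.const 12  -> 0 12
i32.mul       -> 0
i32.const 10  -> 0 10
i32.mul       -> 0
i32.const -3  -> 0 -3
i32.mul       -> 0
i32.const -9  -> 0 -9
i32.const 5   -> 0 -9 5
i32.mul       -> 0 -45
i32.div_s     -> 0
i32.const -2  -> 0 -2
i32.add       -> -2
i32.const -10 -> -2 -10
i32.sub       -> 8

[8]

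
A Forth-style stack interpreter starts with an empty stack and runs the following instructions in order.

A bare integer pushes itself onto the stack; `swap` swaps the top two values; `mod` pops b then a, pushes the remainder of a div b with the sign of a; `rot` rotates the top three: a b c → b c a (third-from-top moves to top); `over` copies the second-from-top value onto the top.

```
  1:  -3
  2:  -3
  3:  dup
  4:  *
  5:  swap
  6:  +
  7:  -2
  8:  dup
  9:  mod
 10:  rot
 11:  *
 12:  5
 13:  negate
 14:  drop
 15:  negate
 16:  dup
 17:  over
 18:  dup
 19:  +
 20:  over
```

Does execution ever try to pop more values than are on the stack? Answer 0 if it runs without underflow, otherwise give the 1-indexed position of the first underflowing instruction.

10

-3   -> [-3]
-3   -> [-3, -3]
dup  -> [-3, -3, -3]
*    -> [-3, 9]
swap -> [9, -3]
+    -> [6]
-2   -> [6, -2]
dup  -> [6, -2, -2]
mod  -> [6, 0]
rot  — needs 3 operands, stack has 2 → underflow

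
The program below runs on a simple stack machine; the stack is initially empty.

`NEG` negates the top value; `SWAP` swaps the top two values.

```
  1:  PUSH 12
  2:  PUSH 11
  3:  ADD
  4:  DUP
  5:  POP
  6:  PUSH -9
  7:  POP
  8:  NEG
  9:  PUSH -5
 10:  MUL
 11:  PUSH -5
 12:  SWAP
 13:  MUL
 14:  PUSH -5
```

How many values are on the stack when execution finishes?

2

PUSH 12 : 12
PUSH 11 : 12 11
ADD     : 23
DUP     : 23 23
POP     : 23
PUSH -9 : 23 -9
POP     : 23
NEG     : -23
PUSH -5 : -23 -5
MUL     : 115
PUSH -5 : 115 -5
SWAP    : -5 115
MUL     : -575
PUSH -5 : -575 -5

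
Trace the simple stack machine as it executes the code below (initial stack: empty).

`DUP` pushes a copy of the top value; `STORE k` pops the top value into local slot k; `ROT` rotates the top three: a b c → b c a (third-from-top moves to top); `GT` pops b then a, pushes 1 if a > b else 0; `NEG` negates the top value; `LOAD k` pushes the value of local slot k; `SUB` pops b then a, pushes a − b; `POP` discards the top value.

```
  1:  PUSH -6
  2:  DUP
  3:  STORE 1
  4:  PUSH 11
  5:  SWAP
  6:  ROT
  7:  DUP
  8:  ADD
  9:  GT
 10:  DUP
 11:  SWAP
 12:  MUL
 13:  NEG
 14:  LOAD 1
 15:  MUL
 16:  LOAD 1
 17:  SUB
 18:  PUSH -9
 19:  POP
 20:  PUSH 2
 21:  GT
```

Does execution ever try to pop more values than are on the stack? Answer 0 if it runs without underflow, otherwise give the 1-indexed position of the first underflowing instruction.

6

PUSH -6  [-6]
DUP      [-6, -6]
STORE 1  [-6]
PUSH 11  [-6, 11]
SWAP     [11, -6]
ROT  — needs 3 operands, stack has 2 → underflow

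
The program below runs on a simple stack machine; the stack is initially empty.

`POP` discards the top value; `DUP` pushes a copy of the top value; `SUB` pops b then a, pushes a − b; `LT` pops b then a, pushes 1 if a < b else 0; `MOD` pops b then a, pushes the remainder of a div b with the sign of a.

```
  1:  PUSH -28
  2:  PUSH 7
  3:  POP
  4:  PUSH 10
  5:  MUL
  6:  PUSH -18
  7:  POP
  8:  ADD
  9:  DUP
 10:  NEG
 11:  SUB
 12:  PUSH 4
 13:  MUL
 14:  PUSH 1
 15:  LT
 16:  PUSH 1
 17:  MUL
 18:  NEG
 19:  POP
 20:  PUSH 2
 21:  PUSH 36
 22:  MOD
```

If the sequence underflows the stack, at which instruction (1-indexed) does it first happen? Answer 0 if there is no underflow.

8

PUSH -28 -> [-28]
PUSH 7   -> [-28, 7]
POP      -> [-28]
PUSH 10  -> [-28, 10]
MUL      -> [-280]
PUSH -18 -> [-280, -18]
POP      -> [-280]
ADD  — needs 2 operands, stack has 1 → underflow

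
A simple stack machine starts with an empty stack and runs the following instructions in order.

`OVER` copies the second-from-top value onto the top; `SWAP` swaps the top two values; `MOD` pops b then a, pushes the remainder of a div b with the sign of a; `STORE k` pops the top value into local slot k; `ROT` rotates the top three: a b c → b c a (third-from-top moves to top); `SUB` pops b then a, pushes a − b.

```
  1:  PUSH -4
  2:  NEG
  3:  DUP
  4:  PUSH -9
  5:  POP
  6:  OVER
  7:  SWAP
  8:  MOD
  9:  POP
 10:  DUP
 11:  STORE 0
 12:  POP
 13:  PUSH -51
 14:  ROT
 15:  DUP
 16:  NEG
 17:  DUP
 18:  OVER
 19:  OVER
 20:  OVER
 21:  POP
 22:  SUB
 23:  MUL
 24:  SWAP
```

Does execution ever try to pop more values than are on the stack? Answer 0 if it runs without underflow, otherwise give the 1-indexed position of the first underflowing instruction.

PUSH -4  → -4
NEG      → 4
DUP      → 4 4
PUSH -9  → 4 4 -9
POP      → 4 4
OVER     → 4 4 4
SWAP     → 4 4 4
MOD      → 4 0
POP      → 4
DUP      → 4 4
STORE 0  → 4
POP      → (empty)
PUSH -51 → -51
ROT  — needs 3 operands, stack has 1 → underflow

14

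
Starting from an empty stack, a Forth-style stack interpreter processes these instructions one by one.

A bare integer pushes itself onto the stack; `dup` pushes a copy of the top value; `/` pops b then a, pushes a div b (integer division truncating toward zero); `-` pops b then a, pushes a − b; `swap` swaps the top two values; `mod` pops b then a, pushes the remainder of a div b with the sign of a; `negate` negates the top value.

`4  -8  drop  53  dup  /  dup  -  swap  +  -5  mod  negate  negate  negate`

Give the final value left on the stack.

4      -> [4]
-8     -> [4, -8]
drop   -> [4]
53     -> [4, 53]
dup    -> [4, 53, 53]
/      -> [4, 1]
dup    -> [4, 1, 1]
-      -> [4, 0]
swap   -> [0, 4]
+      -> [4]
-5     -> [4, -5]
mod    -> [4]
negate -> [-4]
negate -> [4]
negate -> [-4]

-4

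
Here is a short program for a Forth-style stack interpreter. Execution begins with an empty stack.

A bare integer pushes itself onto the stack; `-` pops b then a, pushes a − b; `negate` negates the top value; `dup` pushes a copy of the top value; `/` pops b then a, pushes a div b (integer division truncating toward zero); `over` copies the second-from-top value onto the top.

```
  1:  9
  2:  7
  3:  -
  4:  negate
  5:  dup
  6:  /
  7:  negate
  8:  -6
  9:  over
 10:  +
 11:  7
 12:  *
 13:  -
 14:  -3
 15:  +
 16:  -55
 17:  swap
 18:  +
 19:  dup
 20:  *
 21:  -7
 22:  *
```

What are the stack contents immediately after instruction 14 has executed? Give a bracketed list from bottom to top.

9      → [9]
7      → [9, 7]
-      → [2]
negate → [-2]
dup    → [-2, -2]
/      → [1]
negate → [-1]
-6     → [-1, -6]
over   → [-1, -6, -1]
+      → [-1, -7]
7      → [-1, -7, 7]
*      → [-1, -49]
-      → [48]
-3     → [48, -3]

[48, -3]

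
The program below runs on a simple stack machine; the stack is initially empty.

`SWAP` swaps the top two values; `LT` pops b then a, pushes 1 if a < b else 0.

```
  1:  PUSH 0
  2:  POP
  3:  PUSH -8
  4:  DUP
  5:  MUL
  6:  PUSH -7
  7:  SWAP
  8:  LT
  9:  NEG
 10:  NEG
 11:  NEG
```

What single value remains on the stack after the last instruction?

-1

PUSH 0   0
POP      (empty)
PUSH -8  -8
DUP      -8 -8
MUL      64
PUSH -7  64 -7
SWAP     -7 64
LT       1
NEG      -1
NEG      1
NEG      -1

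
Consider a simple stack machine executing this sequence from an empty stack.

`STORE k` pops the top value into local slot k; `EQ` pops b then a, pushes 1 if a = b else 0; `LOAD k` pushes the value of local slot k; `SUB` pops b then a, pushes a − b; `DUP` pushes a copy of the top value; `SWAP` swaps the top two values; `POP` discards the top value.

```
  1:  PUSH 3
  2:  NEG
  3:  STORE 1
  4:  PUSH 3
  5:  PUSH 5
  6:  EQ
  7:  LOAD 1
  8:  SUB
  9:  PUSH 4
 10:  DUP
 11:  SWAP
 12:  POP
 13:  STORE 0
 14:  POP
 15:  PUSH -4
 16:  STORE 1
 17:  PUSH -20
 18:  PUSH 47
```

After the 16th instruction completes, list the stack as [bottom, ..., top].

[]

PUSH 3  -> [3]
NEG     -> [-3]
STORE 1 -> []
PUSH 3  -> [3]
PUSH 5  -> [3, 5]
EQ      -> [0]
LOAD 1  -> [0, -3]
SUB     -> [3]
PUSH 4  -> [3, 4]
DUP     -> [3, 4, 4]
SWAP    -> [3, 4, 4]
POP     -> [3, 4]
STORE 0 -> [3]
POP     -> []
PUSH -4 -> [-4]
STORE 1 -> []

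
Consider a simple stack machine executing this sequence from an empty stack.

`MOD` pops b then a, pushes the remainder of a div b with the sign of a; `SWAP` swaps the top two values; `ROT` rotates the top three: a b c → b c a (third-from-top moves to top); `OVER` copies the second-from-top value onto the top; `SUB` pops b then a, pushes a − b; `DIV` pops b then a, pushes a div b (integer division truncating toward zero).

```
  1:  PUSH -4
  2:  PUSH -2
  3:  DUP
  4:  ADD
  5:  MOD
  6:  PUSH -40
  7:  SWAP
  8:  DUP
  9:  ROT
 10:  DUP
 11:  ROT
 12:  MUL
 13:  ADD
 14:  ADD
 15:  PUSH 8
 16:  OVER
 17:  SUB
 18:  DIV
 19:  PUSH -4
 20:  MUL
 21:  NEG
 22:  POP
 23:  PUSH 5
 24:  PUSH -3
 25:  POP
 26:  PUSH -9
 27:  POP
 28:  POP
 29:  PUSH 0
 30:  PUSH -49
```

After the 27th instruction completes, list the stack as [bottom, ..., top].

[5]

PUSH -4  -> [-4]
PUSH -2  -> [-4, -2]
DUP      -> [-4, -2, -2]
ADD      -> [-4, -4]
MOD      -> [0]
PUSH -40 -> [0, -40]
SWAP     -> [-40, 0]
DUP      -> [-40, 0, 0]
ROT      -> [0, 0, -40]
DUP      -> [0, 0, -40, -40]
ROT      -> [0, -40, -40, 0]
MUL      -> [0, -40, 0]
ADD      -> [0, -40]
ADD      -> [-40]
PUSH 8   -> [-40, 8]
OVER     -> [-40, 8, -40]
SUB      -> [-40, 48]
DIV      -> [0]
PUSH -4  -> [0, -4]
MUL      -> [0]
NEG      -> [0]
POP      -> []
PUSH 5   -> [5]
PUSH -3  -> [5, -3]
POP      -> [5]
PUSH -9  -> [5, -9]
POP      -> [5]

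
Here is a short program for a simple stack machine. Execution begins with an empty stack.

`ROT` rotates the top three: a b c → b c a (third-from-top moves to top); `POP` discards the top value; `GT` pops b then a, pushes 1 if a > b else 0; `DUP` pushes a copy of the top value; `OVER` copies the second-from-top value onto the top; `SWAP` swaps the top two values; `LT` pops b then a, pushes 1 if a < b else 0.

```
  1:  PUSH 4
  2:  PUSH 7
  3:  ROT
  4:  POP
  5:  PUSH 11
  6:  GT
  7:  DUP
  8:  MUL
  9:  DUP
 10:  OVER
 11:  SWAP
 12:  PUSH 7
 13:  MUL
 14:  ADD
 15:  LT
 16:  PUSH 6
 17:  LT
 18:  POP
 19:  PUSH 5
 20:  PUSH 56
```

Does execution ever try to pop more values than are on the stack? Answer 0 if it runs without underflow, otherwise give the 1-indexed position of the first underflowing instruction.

3

PUSH 4 → 4
PUSH 7 → 4 7
ROT  — needs 3 operands, stack has 2 → underflow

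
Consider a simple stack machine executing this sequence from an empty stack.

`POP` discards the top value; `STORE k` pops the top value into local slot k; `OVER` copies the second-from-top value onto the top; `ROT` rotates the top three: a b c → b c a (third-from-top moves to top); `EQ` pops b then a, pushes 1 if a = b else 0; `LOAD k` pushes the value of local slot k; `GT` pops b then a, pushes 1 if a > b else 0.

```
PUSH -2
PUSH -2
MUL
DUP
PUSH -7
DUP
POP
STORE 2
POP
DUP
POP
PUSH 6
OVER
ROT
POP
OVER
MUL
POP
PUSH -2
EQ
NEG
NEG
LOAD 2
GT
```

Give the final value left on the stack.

PUSH -2 → [-2]
PUSH -2 → [-2, -2]
MUL     → [4]
DUP     → [4, 4]
PUSH -7 → [4, 4, -7]
DUP     → [4, 4, -7, -7]
POP     → [4, 4, -7]
STORE 2 → [4, 4]
POP     → [4]
DUP     → [4, 4]
POP     → [4]
PUSH 6  → [4, 6]
OVER    → [4, 6, 4]
ROT     → [6, 4, 4]
POP     → [6, 4]
OVER    → [6, 4, 6]
MUL     → [6, 24]
POP     → [6]
PUSH -2 → [6, -2]
EQ      → [0]
NEG     → [0]
NEG     → [0]
LOAD 2  → [0, -7]
GT      → [1]

1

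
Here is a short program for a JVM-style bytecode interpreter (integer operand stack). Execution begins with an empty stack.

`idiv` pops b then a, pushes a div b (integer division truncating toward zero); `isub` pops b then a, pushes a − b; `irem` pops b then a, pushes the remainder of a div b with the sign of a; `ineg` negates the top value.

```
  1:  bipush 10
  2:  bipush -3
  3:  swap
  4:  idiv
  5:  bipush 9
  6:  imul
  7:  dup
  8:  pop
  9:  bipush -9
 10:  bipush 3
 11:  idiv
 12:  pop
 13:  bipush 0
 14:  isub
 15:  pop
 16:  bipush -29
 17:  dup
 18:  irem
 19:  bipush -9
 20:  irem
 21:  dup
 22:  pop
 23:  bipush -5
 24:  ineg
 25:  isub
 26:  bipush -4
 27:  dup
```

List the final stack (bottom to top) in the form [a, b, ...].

[-5, -4, -4]

bipush 10   [10]
bipush -3   [10, -3]
swap        [-3, 10]
idiv        [0]
bipush 9    [0, 9]
imul        [0]
dup         [0, 0]
pop         [0]
bipush -9   [0, -9]
bipush 3    [0, -9, 3]
idiv        [0, -3]
pop         [0]
bipush 0    [0, 0]
isub        [0]
pop         []
bipush -29  [-29]
dup         [-29, -29]
irem        [0]
bipush -9   [0, -9]
irem        [0]
dup         [0, 0]
pop         [0]
bipush -5   [0, -5]
ineg        [0, 5]
isub        [-5]
bipush -4   [-5, -4]
dup         [-5, -4, -4]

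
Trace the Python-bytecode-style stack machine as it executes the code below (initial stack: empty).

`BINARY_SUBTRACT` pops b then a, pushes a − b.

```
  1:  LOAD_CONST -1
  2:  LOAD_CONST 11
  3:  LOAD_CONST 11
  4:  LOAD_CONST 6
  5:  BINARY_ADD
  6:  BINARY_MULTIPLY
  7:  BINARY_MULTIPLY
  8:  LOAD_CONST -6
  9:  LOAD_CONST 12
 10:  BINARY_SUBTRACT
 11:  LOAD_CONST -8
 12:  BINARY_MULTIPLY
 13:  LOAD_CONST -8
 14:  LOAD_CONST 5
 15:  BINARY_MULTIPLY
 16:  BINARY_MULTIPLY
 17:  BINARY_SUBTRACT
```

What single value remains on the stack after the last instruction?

5573

LOAD_CONST -1    [-1]
LOAD_CONST 11    [-1, 11]
LOAD_CONST 11    [-1, 11, 11]
LOAD_CONST 6     [-1, 11, 11, 6]
BINARY_ADD       [-1, 11, 17]
BINARY_MULTIPLY  [-1, 187]
BINARY_MULTIPLY  [-187]
LOAD_CONST -6    [-187, -6]
LOAD_CONST 12    [-187, -6, 12]
BINARY_SUBTRACT  [-187, -18]
LOAD_CONST -8    [-187, -18, -8]
BINARY_MULTIPLY  [-187, 144]
LOAD_CONST -8    [-187, 144, -8]
LOAD_CONST 5     [-187, 144, -8, 5]
BINARY_MULTIPLY  [-187, 144, -40]
BINARY_MULTIPLY  [-187, -5760]
BINARY_SUBTRACT  [5573]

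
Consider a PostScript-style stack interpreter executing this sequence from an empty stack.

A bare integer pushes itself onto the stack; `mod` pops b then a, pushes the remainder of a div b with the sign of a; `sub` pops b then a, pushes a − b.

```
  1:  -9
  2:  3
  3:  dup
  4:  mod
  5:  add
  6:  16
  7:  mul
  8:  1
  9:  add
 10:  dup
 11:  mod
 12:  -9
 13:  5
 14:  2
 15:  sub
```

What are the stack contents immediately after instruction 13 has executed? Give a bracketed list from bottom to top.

-9  : [-9]
3   : [-9, 3]
dup : [-9, 3, 3]
mod : [-9, 0]
add : [-9]
16  : [-9, 16]
mul : [-144]
1   : [-144, 1]
add : [-143]
dup : [-143, -143]
mod : [0]
-9  : [0, -9]
5   : [0, -9, 5]

[0, -9, 5]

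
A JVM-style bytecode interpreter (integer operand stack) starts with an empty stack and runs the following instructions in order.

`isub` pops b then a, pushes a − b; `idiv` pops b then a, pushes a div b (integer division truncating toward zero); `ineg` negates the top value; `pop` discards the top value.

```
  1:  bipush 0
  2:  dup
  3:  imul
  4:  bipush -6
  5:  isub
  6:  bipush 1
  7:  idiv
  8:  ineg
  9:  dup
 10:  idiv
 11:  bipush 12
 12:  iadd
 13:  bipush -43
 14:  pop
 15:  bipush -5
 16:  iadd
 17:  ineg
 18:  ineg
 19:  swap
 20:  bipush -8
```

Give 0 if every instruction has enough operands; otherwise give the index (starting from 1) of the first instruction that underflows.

bipush 0   -> 0
dup        -> 0 0
imul       -> 0
bipush -6  -> 0 -6
isub       -> 6
bipush 1   -> 6 1
idiv       -> 6
ineg       -> -6
dup        -> -6 -6
idiv       -> 1
bipush 12  -> 1 12
iadd       -> 13
bipush -43 -> 13 -43
pop        -> 13
bipush -5  -> 13 -5
iadd       -> 8
ineg       -> -8
ineg       -> 8
swap  — needs 2 operands, stack has 1 → underflow

19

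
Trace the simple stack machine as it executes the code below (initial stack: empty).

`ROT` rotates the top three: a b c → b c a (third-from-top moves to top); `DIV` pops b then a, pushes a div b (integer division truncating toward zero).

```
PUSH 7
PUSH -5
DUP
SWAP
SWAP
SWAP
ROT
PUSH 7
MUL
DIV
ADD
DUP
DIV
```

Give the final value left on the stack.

PUSH 7   7
PUSH -5  7 -5
DUP      7 -5 -5
SWAP     7 -5 -5
SWAP     7 -5 -5
SWAP     7 -5 -5
ROT      -5 -5 7
PUSH 7   -5 -5 7 7
MUL      -5 -5 49
DIV      -5 0
ADD      -5
DUP      -5 -5
DIV      1

1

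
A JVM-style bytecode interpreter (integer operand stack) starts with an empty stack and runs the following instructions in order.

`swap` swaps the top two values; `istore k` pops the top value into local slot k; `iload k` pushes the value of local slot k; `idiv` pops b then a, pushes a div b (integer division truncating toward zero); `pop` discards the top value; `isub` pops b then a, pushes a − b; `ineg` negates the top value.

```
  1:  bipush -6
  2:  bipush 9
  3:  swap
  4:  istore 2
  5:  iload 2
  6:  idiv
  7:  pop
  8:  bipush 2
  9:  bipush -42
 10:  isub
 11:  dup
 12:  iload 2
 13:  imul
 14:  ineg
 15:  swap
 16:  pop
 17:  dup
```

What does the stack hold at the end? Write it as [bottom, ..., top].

bipush -6   -6
bipush 9    -6 9
swap        9 -6
istore 2    9
iload 2     9 -6
idiv        -1
pop         (empty)
bipush 2    2
bipush -42  2 -42
isub        44
dup         44 44
iload 2     44 44 -6
imul        44 -264
ineg        44 264
swap        264 44
pop         264
dup         264 264

[264, 264]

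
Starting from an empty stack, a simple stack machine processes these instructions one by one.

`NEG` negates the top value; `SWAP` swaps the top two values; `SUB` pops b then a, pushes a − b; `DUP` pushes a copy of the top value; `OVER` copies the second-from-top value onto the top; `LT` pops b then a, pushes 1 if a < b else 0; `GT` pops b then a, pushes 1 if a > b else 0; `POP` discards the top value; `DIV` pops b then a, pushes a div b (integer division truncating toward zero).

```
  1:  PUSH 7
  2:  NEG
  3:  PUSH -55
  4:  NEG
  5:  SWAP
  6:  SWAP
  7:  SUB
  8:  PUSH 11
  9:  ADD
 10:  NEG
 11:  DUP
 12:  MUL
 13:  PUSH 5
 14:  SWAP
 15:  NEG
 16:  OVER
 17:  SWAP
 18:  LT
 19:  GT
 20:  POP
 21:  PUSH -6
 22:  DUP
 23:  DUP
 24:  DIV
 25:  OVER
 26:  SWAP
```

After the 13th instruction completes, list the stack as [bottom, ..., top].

PUSH 7   → [7]
NEG      → [-7]
PUSH -55 → [-7, -55]
NEG      → [-7, 55]
SWAP     → [55, -7]
SWAP     → [-7, 55]
SUB      → [-62]
PUSH 11  → [-62, 11]
ADD      → [-51]
NEG      → [51]
DUP      → [51, 51]
MUL      → [2601]
PUSH 5   → [2601, 5]

[2601, 5]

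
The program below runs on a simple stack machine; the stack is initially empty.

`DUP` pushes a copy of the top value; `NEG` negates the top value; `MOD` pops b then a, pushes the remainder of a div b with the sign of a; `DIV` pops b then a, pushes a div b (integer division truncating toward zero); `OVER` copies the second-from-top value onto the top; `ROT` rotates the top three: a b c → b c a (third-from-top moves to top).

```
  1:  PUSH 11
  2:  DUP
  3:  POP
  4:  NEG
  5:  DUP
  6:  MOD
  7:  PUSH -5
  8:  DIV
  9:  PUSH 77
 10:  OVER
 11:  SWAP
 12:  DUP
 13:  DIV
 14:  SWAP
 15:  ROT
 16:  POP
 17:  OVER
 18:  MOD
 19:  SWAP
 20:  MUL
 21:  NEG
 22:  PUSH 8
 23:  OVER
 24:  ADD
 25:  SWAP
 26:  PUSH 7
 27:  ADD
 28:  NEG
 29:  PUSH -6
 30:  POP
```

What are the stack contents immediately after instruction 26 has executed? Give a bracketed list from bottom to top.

[8, 0, 7]

PUSH 11 -> [11]
DUP     -> [11, 11]
POP     -> [11]
NEG     -> [-11]
DUP     -> [-11, -11]
MOD     -> [0]
PUSH -5 -> [0, -5]
DIV     -> [0]
PUSH 77 -> [0, 77]
OVER    -> [0, 77, 0]
SWAP    -> [0, 0, 77]
DUP     -> [0, 0, 77, 77]
DIV     -> [0, 0, 1]
SWAP    -> [0, 1, 0]
ROT     -> [1, 0, 0]
POP     -> [1, 0]
OVER    -> [1, 0, 1]
MOD     -> [1, 0]
SWAP    -> [0, 1]
MUL     -> [0]
NEG     -> [0]
PUSH 8  -> [0, 8]
OVER    -> [0, 8, 0]
ADD     -> [0, 8]
SWAP    -> [8, 0]
PUSH 7  -> [8, 0, 7]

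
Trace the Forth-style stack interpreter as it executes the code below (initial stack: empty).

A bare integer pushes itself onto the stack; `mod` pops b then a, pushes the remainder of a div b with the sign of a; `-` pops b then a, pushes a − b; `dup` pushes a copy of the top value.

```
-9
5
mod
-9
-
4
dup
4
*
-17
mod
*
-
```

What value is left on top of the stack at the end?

-59

-9  → -9
5   → -9 5
mod → -4
-9  → -4 -9
-   → 5
4   → 5 4
dup → 5 4 4
4   → 5 4 4 4
*   → 5 4 16
-17 → 5 4 16 -17
mod → 5 4 16
*   → 5 64
-   → -59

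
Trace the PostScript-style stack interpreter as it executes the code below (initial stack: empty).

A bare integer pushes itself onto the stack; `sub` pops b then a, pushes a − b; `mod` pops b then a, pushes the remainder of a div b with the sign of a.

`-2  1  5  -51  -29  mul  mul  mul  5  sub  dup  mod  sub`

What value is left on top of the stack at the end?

-2  → [-2]
1   → [-2, 1]
5   → [-2, 1, 5]
-51 → [-2, 1, 5, -51]
-29 → [-2, 1, 5, -51, -29]
mul → [-2, 1, 5, 1479]
mul → [-2, 1, 7395]
mul → [-2, 7395]
5   → [-2, 7395, 5]
sub → [-2, 7390]
dup → [-2, 7390, 7390]
mod → [-2, 0]
sub → [-2]

-2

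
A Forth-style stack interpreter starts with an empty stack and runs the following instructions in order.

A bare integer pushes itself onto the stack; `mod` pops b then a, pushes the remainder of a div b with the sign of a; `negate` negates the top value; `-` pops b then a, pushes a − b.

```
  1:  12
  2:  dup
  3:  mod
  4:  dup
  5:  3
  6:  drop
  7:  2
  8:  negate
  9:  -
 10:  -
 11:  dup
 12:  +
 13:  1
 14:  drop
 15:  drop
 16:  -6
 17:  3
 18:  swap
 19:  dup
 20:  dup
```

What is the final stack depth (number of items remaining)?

12     : [12]
dup    : [12, 12]
mod    : [0]
dup    : [0, 0]
3      : [0, 0, 3]
drop   : [0, 0]
2      : [0, 0, 2]
negate : [0, 0, -2]
-      : [0, 2]
-      : [-2]
dup    : [-2, -2]
+      : [-4]
1      : [-4, 1]
drop   : [-4]
drop   : []
-6     : [-6]
3      : [-6, 3]
swap   : [3, -6]
dup    : [3, -6, -6]
dup    : [3, -6, -6, -6]

4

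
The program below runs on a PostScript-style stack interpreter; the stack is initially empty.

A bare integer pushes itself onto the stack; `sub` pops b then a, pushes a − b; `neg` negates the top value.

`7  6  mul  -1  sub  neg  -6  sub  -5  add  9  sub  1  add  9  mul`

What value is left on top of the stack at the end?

7   : [7]
6   : [7, 6]
mul : [42]
-1  : [42, -1]
sub : [43]
neg : [-43]
-6  : [-43, -6]
sub : [-37]
-5  : [-37, -5]
add : [-42]
9   : [-42, 9]
sub : [-51]
1   : [-51, 1]
add : [-50]
9   : [-50, 9]
mul : [-450]

-450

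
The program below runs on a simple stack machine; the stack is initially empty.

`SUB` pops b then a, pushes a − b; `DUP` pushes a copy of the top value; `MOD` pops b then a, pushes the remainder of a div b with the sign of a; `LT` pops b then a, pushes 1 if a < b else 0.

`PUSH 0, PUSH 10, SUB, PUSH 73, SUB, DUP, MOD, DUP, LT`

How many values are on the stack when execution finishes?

PUSH 0  → [0]
PUSH 10 → [0, 10]
SUB     → [-10]
PUSH 73 → [-10, 73]
SUB     → [-83]
DUP     → [-83, -83]
MOD     → [0]
DUP     → [0, 0]
LT      → [0]

1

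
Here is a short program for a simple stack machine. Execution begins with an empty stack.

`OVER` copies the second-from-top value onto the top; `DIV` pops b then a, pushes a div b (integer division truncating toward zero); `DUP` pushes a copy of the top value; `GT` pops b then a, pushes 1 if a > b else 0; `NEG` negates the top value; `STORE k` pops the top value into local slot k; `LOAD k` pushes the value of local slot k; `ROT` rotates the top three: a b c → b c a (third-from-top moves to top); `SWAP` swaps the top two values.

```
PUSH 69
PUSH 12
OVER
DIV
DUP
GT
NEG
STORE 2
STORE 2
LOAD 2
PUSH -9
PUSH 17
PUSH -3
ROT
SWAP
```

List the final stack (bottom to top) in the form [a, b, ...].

[69, 17, -9, -3]

PUSH 69 : [69]
PUSH 12 : [69, 12]
OVER    : [69, 12, 69]
DIV     : [69, 0]
DUP     : [69, 0, 0]
GT      : [69, 0]
NEG     : [69, 0]
STORE 2 : [69]
STORE 2 : []
LOAD 2  : [69]
PUSH -9 : [69, -9]
PUSH 17 : [69, -9, 17]
PUSH -3 : [69, -9, 17, -3]
ROT     : [69, 17, -3, -9]
SWAP    : [69, 17, -9, -3]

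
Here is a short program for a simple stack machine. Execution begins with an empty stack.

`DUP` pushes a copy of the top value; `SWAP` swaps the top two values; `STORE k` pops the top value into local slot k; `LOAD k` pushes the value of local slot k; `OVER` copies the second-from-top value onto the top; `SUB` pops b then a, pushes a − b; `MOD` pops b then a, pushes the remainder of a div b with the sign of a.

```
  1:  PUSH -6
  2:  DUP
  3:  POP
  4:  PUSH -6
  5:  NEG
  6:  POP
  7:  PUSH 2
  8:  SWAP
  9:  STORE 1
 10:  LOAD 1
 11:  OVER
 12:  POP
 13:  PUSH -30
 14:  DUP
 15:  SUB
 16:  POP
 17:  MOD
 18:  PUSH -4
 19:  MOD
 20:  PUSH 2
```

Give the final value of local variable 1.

-6

PUSH -6   [-6]
DUP       [-6, -6]
POP       [-6]
PUSH -6   [-6, -6]
NEG       [-6, 6]
POP       [-6]
PUSH 2    [-6, 2]
SWAP      [2, -6]
STORE 1   [2]
LOAD 1    [2, -6]
OVER      [2, -6, 2]
POP       [2, -6]
PUSH -30  [2, -6, -30]
DUP       [2, -6, -30, -30]
SUB       [2, -6, 0]
POP       [2, -6]
MOD       [2]
PUSH -4   [2, -4]
MOD       [2]
PUSH 2    [2, 2]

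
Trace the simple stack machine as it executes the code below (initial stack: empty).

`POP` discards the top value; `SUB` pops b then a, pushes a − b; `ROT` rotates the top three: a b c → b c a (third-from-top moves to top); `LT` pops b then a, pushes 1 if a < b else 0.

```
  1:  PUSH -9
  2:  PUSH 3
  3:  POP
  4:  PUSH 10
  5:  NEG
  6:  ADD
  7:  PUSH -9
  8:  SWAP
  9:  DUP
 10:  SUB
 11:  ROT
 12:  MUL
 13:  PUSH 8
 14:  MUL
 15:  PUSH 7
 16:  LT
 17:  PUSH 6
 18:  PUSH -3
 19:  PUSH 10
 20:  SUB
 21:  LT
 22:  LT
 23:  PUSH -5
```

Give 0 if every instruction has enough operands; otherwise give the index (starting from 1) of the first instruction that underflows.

11

PUSH -9 -> [-9]
PUSH 3  -> [-9, 3]
POP     -> [-9]
PUSH 10 -> [-9, 10]
NEG     -> [-9, -10]
ADD     -> [-19]
PUSH -9 -> [-19, -9]
SWAP    -> [-9, -19]
DUP     -> [-9, -19, -19]
SUB     -> [-9, 0]
ROT  — needs 3 operands, stack has 2 → underflow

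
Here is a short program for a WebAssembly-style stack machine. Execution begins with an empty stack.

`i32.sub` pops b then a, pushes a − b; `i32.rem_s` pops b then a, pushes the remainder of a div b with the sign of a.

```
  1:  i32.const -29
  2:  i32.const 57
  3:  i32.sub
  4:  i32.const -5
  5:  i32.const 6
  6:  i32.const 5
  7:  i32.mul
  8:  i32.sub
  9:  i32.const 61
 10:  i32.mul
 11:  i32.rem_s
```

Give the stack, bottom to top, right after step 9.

[-86, -35, 61]

i32.const -29 : [-29]
i32.const 57  : [-29, 57]
i32.sub       : [-86]
i32.const -5  : [-86, -5]
i32.const 6   : [-86, -5, 6]
i32.const 5   : [-86, -5, 6, 5]
i32.mul       : [-86, -5, 30]
i32.sub       : [-86, -35]
i32.const 61  : [-86, -35, 61]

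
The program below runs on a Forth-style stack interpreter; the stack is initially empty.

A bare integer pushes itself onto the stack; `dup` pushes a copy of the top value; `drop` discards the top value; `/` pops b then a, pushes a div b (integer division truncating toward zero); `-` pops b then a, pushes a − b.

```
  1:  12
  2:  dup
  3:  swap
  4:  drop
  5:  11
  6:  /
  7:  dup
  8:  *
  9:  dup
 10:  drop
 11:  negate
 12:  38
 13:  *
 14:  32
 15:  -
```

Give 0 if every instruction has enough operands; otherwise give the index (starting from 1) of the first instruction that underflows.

0

12      [12]
dup     [12, 12]
swap    [12, 12]
drop    [12]
11      [12, 11]
/       [1]
dup     [1, 1]
*       [1]
dup     [1, 1]
drop    [1]
negate  [-1]
38      [-1, 38]
*       [-38]
32      [-38, 32]
-       [-70]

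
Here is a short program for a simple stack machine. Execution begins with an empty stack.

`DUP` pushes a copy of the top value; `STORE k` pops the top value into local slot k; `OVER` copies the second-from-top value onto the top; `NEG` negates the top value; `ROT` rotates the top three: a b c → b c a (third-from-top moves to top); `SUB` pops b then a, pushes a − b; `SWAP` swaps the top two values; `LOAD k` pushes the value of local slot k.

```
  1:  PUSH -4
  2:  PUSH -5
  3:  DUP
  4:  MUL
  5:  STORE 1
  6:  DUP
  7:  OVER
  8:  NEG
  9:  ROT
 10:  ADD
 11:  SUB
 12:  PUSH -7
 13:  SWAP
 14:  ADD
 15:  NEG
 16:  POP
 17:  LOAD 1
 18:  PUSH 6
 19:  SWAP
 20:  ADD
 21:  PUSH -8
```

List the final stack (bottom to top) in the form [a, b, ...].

PUSH -4  -4
PUSH -5  -4 -5
DUP      -4 -5 -5
MUL      -4 25
STORE 1  -4
DUP      -4 -4
OVER     -4 -4 -4
NEG      -4 -4 4
ROT      -4 4 -4
ADD      -4 0
SUB      -4
PUSH -7  -4 -7
SWAP     -7 -4
ADD      -11
NEG      11
POP      (empty)
LOAD 1   25
PUSH 6   25 6
SWAP     6 25
ADD      31
PUSH -8  31 -8

[31, -8]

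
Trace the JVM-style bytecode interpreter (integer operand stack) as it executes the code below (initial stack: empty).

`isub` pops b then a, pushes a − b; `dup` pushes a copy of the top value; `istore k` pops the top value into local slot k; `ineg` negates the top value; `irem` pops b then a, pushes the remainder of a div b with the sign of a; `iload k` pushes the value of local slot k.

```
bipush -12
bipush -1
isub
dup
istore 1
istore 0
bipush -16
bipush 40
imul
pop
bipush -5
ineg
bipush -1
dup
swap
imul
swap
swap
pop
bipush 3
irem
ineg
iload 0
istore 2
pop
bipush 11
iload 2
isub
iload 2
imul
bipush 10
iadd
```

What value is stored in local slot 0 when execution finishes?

bipush -12  -12
bipush -1   -12 -1
isub        -11
dup         -11 -11
istore 1    -11
istore 0    (empty)
bipush -16  -16
bipush 40   -16 40
imul        -640
pop         (empty)
bipush -5   -5
ineg        5
bipush -1   5 -1
dup         5 -1 -1
swap        5 -1 -1
imul        5 1
swap        1 5
swap        5 1
pop         5
bipush 3    5 3
irem        2
ineg        -2
iload 0     -2 -11
istore 2    -2
pop         (empty)
bipush 11   11
iload 2     11 -11
isub        22
iload 2     22 -11
imul        -242
bipush 10   -242 10
iadd        -232

-11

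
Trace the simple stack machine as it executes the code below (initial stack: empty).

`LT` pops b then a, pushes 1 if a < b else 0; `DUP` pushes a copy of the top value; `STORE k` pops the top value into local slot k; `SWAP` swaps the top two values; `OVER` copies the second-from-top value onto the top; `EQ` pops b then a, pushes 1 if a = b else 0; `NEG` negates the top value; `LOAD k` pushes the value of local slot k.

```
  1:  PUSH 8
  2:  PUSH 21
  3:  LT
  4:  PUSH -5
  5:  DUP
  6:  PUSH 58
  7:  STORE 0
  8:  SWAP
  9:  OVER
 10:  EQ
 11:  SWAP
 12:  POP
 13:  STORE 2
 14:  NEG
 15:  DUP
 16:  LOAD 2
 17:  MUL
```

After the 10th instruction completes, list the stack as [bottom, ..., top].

[1, -5, 1]

PUSH 8  : 8
PUSH 21 : 8 21
LT      : 1
PUSH -5 : 1 -5
DUP     : 1 -5 -5
PUSH 58 : 1 -5 -5 58
STORE 0 : 1 -5 -5
SWAP    : 1 -5 -5
OVER    : 1 -5 -5 -5
EQ      : 1 -5 1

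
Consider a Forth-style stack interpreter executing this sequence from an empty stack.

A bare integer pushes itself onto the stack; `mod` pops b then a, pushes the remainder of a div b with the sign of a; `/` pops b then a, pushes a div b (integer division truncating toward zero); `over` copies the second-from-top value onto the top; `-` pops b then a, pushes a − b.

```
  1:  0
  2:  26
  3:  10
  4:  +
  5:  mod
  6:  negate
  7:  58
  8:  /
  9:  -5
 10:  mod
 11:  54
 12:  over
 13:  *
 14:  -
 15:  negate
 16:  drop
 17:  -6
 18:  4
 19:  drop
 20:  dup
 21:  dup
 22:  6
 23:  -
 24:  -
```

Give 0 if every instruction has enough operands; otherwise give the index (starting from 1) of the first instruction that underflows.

0      : 0
26     : 0 26
10     : 0 26 10
+      : 0 36
mod    : 0
negate : 0
58     : 0 58
/      : 0
-5     : 0 -5
mod    : 0
54     : 0 54
over   : 0 54 0
*      : 0 0
-      : 0
negate : 0
drop   : (empty)
-6     : -6
4      : -6 4
drop   : -6
dup    : -6 -6
dup    : -6 -6 -6
6      : -6 -6 -6 6
-      : -6 -6 -12
-      : -6 6

0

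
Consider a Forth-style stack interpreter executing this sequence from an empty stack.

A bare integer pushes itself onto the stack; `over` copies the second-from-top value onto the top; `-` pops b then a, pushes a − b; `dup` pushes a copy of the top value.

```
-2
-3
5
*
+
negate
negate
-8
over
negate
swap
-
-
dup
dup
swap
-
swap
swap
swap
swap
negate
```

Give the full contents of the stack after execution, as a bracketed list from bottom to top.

-2     : -2
-3     : -2 -3
5      : -2 -3 5
*      : -2 -15
+      : -17
negate : 17
negate : -17
-8     : -17 -8
over   : -17 -8 -17
negate : -17 -8 17
swap   : -17 17 -8
-      : -17 25
-      : -42
dup    : -42 -42
dup    : -42 -42 -42
swap   : -42 -42 -42
-      : -42 0
swap   : 0 -42
swap   : -42 0
swap   : 0 -42
swap   : -42 0
negate : -42 0

[-42, 0]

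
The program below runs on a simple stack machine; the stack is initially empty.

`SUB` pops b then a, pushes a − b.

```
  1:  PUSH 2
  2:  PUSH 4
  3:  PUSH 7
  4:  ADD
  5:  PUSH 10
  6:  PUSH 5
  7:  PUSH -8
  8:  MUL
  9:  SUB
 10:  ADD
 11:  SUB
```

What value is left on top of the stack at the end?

PUSH 2  -> 2
PUSH 4  -> 2 4
PUSH 7  -> 2 4 7
ADD     -> 2 11
PUSH 10 -> 2 11 10
PUSH 5  -> 2 11 10 5
PUSH -8 -> 2 11 10 5 -8
MUL     -> 2 11 10 -40
SUB     -> 2 11 50
ADD     -> 2 61
SUB     -> -59

-59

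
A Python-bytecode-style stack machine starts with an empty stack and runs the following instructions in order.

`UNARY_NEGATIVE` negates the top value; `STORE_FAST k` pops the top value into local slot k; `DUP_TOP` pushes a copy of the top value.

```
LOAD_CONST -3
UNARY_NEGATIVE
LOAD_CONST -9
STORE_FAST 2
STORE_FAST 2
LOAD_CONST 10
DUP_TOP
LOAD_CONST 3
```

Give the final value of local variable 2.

LOAD_CONST -3  : -3
UNARY_NEGATIVE : 3
LOAD_CONST -9  : 3 -9
STORE_FAST 2   : 3
STORE_FAST 2   : (empty)
LOAD_CONST 10  : 10
DUP_TOP        : 10 10
LOAD_CONST 3   : 10 10 3

3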